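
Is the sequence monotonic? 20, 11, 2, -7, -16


Differences: -9, -9, -9, -9
All differences < 0 → strictly DECREASING

Monotonically decreasing


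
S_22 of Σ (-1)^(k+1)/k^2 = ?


S = 1 - 1/4 + 1/9 - 1/16 + 1/25 - 1/36 + 1/49 - 1/64 ± ...
= 0.8215
(Full series converges to +π²/12 ≈ +0.8225)

S_22 = 0.8215


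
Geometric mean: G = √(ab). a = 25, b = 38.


GM = √(25×38) = √950 = 30.8221

GM = 30.8221


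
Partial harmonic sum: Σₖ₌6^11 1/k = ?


Σₖ₌6^11 1/k = 1/6 + 1/7 + 1/8 + 1/9 + 1/10 + 1/11
= 20417/27720
≈ 0.7365

Sum = 20417/27720 ≈ 0.7365


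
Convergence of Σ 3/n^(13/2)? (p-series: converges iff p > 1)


p-series test: Σ c/n^p converges if p > 1, diverges if p ≤ 1 (constant c > 0 doesn't affect convergence).
p = 13/2
13/2 > 1 → CONVERGES

Converges (p = 13/2 > 1)


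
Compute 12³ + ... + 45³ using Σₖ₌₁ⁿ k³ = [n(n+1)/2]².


Σₖ₌12^45 k³ = [45·46/2]² − [11·12/2]²
= 1071225 − 4356 = 1066869

Σk³ = 1066869


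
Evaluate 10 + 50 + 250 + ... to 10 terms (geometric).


Sₙ = 10×(5^10 - 1)/(5 - 1)
= 10×(9765625 - 1)/4
= 10×9765624/4
= 24414060

S_10 = 24414060


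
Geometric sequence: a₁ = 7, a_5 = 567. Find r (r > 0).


r^(n-1) = aₙ/a₁
r^4 = 567/7 = 81
r = 81^(1/4)
= ±3; taking r > 0 gives r = 3

r = 3


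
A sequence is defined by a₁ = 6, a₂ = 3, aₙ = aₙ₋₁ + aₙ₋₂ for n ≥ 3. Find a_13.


Computing iteratively: 6, 3, 9, 12, 21, 33, 54, 87, 141, 228, 369, 597, ...
a_13 = 966

a_13 = 966


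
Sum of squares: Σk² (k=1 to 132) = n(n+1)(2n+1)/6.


n = 132
n(n+1)(2n+1)/6 = 132×133×265/6
= 4652340/6 = 775390

Σk² = 775390


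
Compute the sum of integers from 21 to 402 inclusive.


Σₖ₌21^402 k = Σₖ₌₁^402 k − Σₖ₌₁^20 k
= 402·403/2 − 20·21/2
= 81003 − 210 = 80793

Σk = 80793


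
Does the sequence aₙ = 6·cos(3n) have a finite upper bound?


For all n, -1 ≤ cos(3n) ≤ 1, so -6 ≤ 6·cos(3n) ≤ 6
Lower bound: -6, Upper bound: 6
The sequence IS bounded

Bounded (-6 ≤ aₙ ≤ 6)


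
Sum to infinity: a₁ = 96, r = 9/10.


S∞ = a₁/(1-r) = 96/(1 - 9/10)
= 96/(1/10)
= 960

S∞ = 960


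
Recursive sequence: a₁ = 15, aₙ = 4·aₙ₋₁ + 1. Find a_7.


Computing step by step:
a_1 = 15
a_2 = 61
a_3 = 245
a_4 = 981
a_5 = 3925
a_6 = 15701
a_7 = 62805


a_7 = 62805


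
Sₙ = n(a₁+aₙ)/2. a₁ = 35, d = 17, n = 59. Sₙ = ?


aₙ = 35 + (59-1)×17 = 1021
Sₙ = n(a₁+aₙ)/2 = 59×(35+1021)/2
= 59×1056/2 = 31152

S_59 = 31152


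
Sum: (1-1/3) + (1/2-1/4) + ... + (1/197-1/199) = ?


Telescoping with gap 2: two head and two tail terms survive.
= (1 + 1/2) - (1/198 + 1/199)
= 3/2 - 1/198 - 1/199 = 29353/19701

Sum = 29353/19701


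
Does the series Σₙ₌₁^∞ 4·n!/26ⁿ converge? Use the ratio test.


aₙ = 4·n!/26^n
a_{n+1}/aₙ = (n+1)!/26^(n+1) × 26^n/n!  (constant 4 cancels)
= (n+1)/26
L = lim(n→∞) (n+1)/26 = ∞
L > 1 → series DIVERGES

Diverges (ratio test: L = ∞ > 1)


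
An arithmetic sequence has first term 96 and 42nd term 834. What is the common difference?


d = (aₙ - a₁)/(n-1)
= (834 - 96)/(42-1)
= 738/41 = 18

d = 18


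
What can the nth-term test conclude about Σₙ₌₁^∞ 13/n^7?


lim(n→∞) 13/n^7 = 0
lim aₙ = 0 → nth-term test is INCONCLUSIVE
(Need other tests; this is actually a convergent p-series with p=7 > 1)

Inconclusive (lim aₙ = 0; need another test)


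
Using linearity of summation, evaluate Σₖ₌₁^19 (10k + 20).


Σ(10k+20) = 10·Σk + 20·n
= 10·190 + 20·19
= 1900 + 380 = 2280

Σ = 2280


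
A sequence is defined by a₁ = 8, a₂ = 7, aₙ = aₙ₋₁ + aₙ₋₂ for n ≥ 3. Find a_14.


Computing iteratively: 8, 7, 15, 22, 37, 59, 96, 155, 251, 406, 657, 1063, ...
a_14 = 2783

a_14 = 2783


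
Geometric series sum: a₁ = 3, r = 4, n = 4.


Sₙ = 3×(4^4 - 1)/(4 - 1)
= 3×(256 - 1)/3
= 3×255/3
= 255

S_4 = 255


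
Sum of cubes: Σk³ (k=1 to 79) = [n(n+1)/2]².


n(n+1)/2 = 79×80/2 = 3160
Σk³ = 3160² = 9985600

Σk³ = 9985600


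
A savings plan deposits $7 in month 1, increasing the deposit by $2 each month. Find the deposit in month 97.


aₙ = a₁ + (n-1)d
= 7 + (97-1)×2
= 7 + 192
= 199

a_97 = 199


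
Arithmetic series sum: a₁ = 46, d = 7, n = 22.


aₙ = 46 + (22-1)×7 = 193
Sₙ = n(a₁+aₙ)/2 = 22×(46+193)/2
= 22×239/2 = 2629

S_22 = 2629


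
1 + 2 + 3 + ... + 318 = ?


n(n+1)/2 = 318×319/2 = 101442/2 = 50721

Σk = 50721


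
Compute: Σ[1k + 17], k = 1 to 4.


Σ(1k+17) = 1·Σk + 17·n
= 1·10 + 17·4
= 10 + 68 = 78

Σ = 78


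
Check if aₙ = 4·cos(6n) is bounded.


For all n, -1 ≤ cos(6n) ≤ 1, so -4 ≤ 4·cos(6n) ≤ 4
Lower bound: -4, Upper bound: 4
The sequence IS bounded

Bounded (-4 ≤ aₙ ≤ 4)


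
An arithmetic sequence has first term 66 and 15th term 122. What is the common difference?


d = (aₙ - a₁)/(n-1)
= (122 - 66)/(15-1)
= 56/14 = 4

d = 4


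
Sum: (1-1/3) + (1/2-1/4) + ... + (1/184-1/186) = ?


Telescoping with gap 2: two head and two tail terms survive.
= (1 + 1/2) - (1/185 + 1/186)
= 3/2 - 1/185 - 1/186 = 25622/17205

Sum = 25622/17205


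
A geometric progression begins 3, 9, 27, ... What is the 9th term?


aₙ = a₁·r^(n-1)
= 3×3^8
= 3×6561
= 19683

a_9 = 19683


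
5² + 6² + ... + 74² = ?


Σₖ₌5^74 k² = Σₖ₌₁^74 k² − Σₖ₌₁^4 k²
= 74·75·149/6 − 4·5·9/6
= 137825 − 30 = 137795

Σk² = 137795


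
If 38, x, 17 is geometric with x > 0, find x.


GM = √(38×17) = √646 = 25.4165

GM = 25.4165


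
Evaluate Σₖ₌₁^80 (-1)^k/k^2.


S = -1 + 1/4 - 1/9 + 1/16 - 1/25 + 1/36 - 1/49 + 1/64 ± ...
= -0.8224
(Full series converges to -π²/12 ≈ -0.8225)

S_80 = -0.8224


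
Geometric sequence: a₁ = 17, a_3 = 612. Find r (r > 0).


r^(n-1) = aₙ/a₁
r^2 = 612/17 = 36
r = 36^(1/2)
= ±6; taking r > 0 gives r = 6

r = 6


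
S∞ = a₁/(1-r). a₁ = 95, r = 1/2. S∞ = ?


S∞ = a₁/(1-r) = 95/(1 - 1/2)
= 95/(1/2)
= 190

S∞ = 190


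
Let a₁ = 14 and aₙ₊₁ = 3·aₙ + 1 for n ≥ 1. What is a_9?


Computing step by step:
a_1 = 14
a_2 = 43
a_3 = 130
a_4 = 391
a_5 = 1174
a_6 = 3523
a_7 = 10570
a_8 = 31711
a_9 = 95134


a_9 = 95134


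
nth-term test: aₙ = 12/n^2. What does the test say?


lim(n→∞) 12/n^2 = 0
lim aₙ = 0 → nth-term test is INCONCLUSIVE
(Need other tests; this is actually a convergent p-series with p=2 > 1)

Inconclusive (lim aₙ = 0; need another test)


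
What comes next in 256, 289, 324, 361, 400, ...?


Pattern: perfect squares: n²
Terms: 256, 289, 324, 361, 400
Next term = 441

Next term = 441


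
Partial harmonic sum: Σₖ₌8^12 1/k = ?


Σₖ₌8^12 1/k = 1/8 + 1/9 + 1/10 + 1/11 + 1/12
= 2021/3960
≈ 0.5104

Sum = 2021/3960 ≈ 0.5104


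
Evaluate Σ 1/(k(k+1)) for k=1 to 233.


1/(k(k+1)) = 1/k - 1/(k+1) (partial fractions)
Telescoping: Σ = 1 - 1/234 = 233/234

Sum = 233/234


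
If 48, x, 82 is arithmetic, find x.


AM = (48 + 82)/2 = 130/2 = 65

AM = 65


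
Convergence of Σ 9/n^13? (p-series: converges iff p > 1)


p-series test: Σ c/n^p converges if p > 1, diverges if p ≤ 1 (constant c > 0 doesn't affect convergence).
p = 13
13 > 1 → CONVERGES

Converges (p = 13 > 1)


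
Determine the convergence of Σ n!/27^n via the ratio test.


aₙ = n!/27^n
a_{n+1}/aₙ = (n+1)!/27^(n+1) × 27^n/n!
= (n+1)/27
L = lim(n→∞) (n+1)/27 = ∞
L > 1 → series DIVERGES

Diverges (ratio test: L = ∞ > 1)


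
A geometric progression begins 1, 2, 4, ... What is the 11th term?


aₙ = a₁·r^(n-1)
= 1×2^10
= 1×1024
= 1024

a_11 = 1024


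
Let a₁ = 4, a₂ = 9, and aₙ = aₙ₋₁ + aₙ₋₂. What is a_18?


Computing iteratively: 4, 9, 13, 22, 35, 57, 92, 149, 241, 390, 631, 1021, ...
a_18 = 18321

a_18 = 18321


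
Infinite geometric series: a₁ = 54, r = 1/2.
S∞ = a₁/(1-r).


S∞ = a₁/(1-r) = 54/(1 - 1/2)
= 54/(1/2)
= 108

S∞ = 108


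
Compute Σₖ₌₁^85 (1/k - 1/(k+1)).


Telescoping: adjacent terms cancel.
= 1/1 - 1/86
= 1 - 1/86 = 85/86

Sum = 85/86


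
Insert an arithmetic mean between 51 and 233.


AM = (51 + 233)/2 = 284/2 = 142

AM = 142


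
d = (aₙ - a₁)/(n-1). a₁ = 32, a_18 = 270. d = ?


d = (aₙ - a₁)/(n-1)
= (270 - 32)/(18-1)
= 238/17 = 14

d = 14


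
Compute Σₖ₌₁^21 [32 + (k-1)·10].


aₙ = 32 + (21-1)×10 = 232
Sₙ = n(a₁+aₙ)/2 = 21×(32+232)/2
= 21×264/2 = 2772

S_21 = 2772


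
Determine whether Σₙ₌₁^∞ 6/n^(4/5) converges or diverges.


p-series test: Σ c/n^p converges if p > 1, diverges if p ≤ 1 (constant c > 0 doesn't affect convergence).
p = 4/5
4/5 ≤ 1 → DIVERGES

Diverges (p = 4/5 ≤ 1)


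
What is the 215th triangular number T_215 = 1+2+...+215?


n(n+1)/2 = 215×216/2 = 46440/2 = 23220

Σk = 23220


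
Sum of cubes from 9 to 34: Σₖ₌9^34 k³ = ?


Σₖ₌9^34 k³ = [34·35/2]² − [8·9/2]²
= 354025 − 1296 = 352729

Σk³ = 352729


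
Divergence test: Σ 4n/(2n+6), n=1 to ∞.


lim(n→∞) 4n/(2n+6) = 4/2 = 2  (divide numerator and denominator by n)
lim aₙ = 2 ≠ 0 → series DIVERGES

Diverges (lim aₙ = 2 ≠ 0)


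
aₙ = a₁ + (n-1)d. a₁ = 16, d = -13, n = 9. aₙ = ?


aₙ = a₁ + (n-1)d
= 16 + (9-1)×-13
= 16 - 104
= -88

a_9 = -88


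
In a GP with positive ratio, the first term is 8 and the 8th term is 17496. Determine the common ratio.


r^(n-1) = aₙ/a₁
r^7 = 17496/8 = 2187
r = 2187^(1/7)
= 3

r = 3


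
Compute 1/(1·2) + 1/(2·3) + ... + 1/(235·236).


1/(k(k+1)) = 1/k - 1/(k+1) (partial fractions)
Telescoping: Σ = 1 - 1/236 = 235/236

Sum = 235/236


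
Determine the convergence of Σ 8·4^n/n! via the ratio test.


aₙ = 8·4^n/n!
a_{n+1}/aₙ = 4^(n+1)/(n+1)! × n!/4^n  (constant 8 cancels)
= 4/(n+1)
L = lim(n→∞) 4/(n+1) = 0
L < 1 → series CONVERGES

Converges (ratio test: L = 0 < 1)


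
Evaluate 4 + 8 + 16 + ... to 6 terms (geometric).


Sₙ = 4×(2^6 - 1)/(2 - 1)
= 4×(64 - 1)/1
= 4×63/1
= 252

S_6 = 252


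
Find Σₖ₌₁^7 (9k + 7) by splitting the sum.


Σ(9k+7) = 9·Σk + 7·n
= 9·28 + 7·7
= 252 + 49 = 301

Σ = 301


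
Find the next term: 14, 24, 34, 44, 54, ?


Pattern: arithmetic (d=10)
Terms: 14, 24, 34, 44, 54
Next term = 64

Next term = 64


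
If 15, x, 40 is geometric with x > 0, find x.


GM = √(15×40) = √600 = 24.4949

GM = 24.4949


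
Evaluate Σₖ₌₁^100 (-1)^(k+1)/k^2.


S = 1 - 1/4 + 1/9 - 1/16 + 1/25 - 1/36 + 1/49 - 1/64 ± ...
= 0.8224
(Full series converges to +π²/12 ≈ +0.8225)

S_100 = 0.8224


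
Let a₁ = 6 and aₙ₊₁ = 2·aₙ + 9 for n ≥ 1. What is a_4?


Computing step by step:
a_1 = 6
a_2 = 21
a_3 = 51
a_4 = 111


a_4 = 111


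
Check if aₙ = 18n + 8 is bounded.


aₙ = 18n + 8 → as n→∞, aₙ→∞
No finite upper bound exists
The sequence is UNBOUNDED

Unbounded (aₙ → ∞ as n → ∞)


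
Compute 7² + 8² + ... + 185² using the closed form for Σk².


Σₖ₌7^185 k² = Σₖ₌₁^185 k² − Σₖ₌₁^6 k²
= 185·186·371/6 − 6·7·13/6
= 2127685 − 91 = 2127594

Σk² = 2127594


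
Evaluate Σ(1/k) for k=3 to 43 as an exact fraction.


Σₖ₌3^43 1/k = 1/3 + 1/4 + 1/5 + ... + 1/43
= 348646925444470217/122332313750680800
≈ 2.85

Sum = 348646925444470217/122332313750680800 ≈ 2.85


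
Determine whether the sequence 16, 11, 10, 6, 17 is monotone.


Differences: -5, -1, -4, 11
Difference at position 4 is +11 (> 0) but position 1 is -5 (< 0) — sequence both rises and falls
→ NOT monotonic

Not monotonic


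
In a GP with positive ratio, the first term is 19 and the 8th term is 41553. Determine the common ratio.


r^(n-1) = aₙ/a₁
r^7 = 41553/19 = 2187
r = 2187^(1/7)
= 3

r = 3


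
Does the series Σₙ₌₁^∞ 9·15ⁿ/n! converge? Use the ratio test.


aₙ = 9·15^n/n!
a_{n+1}/aₙ = 15^(n+1)/(n+1)! × n!/15^n  (constant 9 cancels)
= 15/(n+1)
L = lim(n→∞) 15/(n+1) = 0
L < 1 → series CONVERGES

Converges (ratio test: L = 0 < 1)


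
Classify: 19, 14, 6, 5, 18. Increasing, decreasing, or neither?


Differences: -5, -8, -1, 13
Difference at position 4 is +13 (> 0) but position 1 is -5 (< 0) — sequence both rises and falls
→ NOT monotonic

Not monotonic


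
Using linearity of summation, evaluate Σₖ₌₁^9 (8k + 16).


Σ(8k+16) = 8·Σk + 16·n
= 8·45 + 16·9
= 360 + 144 = 504

Σ = 504


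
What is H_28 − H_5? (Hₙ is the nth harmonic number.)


Σₖ₌6^28 1/k = 1/6 + 1/7 + 1/8 + ... + 1/28
= 132022249763/80313433200
≈ 1.6438

Sum = 132022249763/80313433200 ≈ 1.6438


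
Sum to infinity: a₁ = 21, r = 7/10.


S∞ = a₁/(1-r) = 21/(1 - 7/10)
= 21/(3/10)
= 70

S∞ = 70


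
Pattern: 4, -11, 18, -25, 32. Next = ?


Pattern: alternating sign, magnitude arithmetic (d=7)
Terms: 4, -11, 18, -25, 32
Next term = -39

Next term = -39


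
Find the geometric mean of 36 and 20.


GM = √(36×20) = √720 = 26.8328

GM = 26.8328


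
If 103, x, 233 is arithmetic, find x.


AM = (103 + 233)/2 = 336/2 = 168

AM = 168


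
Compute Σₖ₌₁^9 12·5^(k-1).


Sₙ = 12×(5^9 - 1)/(5 - 1)
= 12×(1953125 - 1)/4
= 12×1953124/4
= 5859372

S_9 = 5859372


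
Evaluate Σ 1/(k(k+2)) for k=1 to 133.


1/(k(k+2)) = (1/2)·(1/k - 1/(k+2)) (partial fractions)
Telescoping: Σ = (1/2)·(1 + 1/2 - 1/134 - 1/135) = 13433/18090

Sum = 13433/18090


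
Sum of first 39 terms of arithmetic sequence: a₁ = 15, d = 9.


aₙ = 15 + (39-1)×9 = 357
Sₙ = n(a₁+aₙ)/2 = 39×(15+357)/2
= 39×372/2 = 7254

S_39 = 7254


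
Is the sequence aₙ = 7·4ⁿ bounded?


aₙ = 7·4ⁿ → as n→∞, aₙ→∞ (since base 4 > 1)
No finite upper bound exists
The sequence is UNBOUNDED

Unbounded (aₙ → ∞ as n → ∞)


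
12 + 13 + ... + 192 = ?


Σₖ₌12^192 k = Σₖ₌₁^192 k − Σₖ₌₁^11 k
= 192·193/2 − 11·12/2
= 18528 − 66 = 18462

Σk = 18462


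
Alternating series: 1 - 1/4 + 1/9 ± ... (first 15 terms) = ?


S = 1 - 1/4 + 1/9 - 1/16 + 1/25 - 1/36 + 1/49 - 1/64 ± ...
= 0.8245
(Full series converges to +π²/12 ≈ +0.8225)

S_15 = 0.8245


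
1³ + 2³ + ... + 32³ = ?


n(n+1)/2 = 32×33/2 = 528
Σk³ = 528² = 278784

Σk³ = 278784


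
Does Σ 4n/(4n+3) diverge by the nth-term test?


lim(n→∞) 4n/(4n+3) = 4/4 = 1  (divide numerator and denominator by n)
lim aₙ = 1 ≠ 0 → series DIVERGES

Diverges (lim aₙ = 1 ≠ 0)


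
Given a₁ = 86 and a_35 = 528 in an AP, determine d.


d = (aₙ - a₁)/(n-1)
= (528 - 86)/(35-1)
= 442/34 = 13

d = 13


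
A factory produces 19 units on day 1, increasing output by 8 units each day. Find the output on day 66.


aₙ = a₁ + (n-1)d
= 19 + (66-1)×8
= 19 + 520
= 539

a_66 = 539


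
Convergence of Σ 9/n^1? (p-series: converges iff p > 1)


p-series test: Σ c/n^p converges if p > 1, diverges if p ≤ 1 (constant c > 0 doesn't affect convergence).
p = 1
1 ≤ 1 → DIVERGES

Diverges (p = 1 ≤ 1)


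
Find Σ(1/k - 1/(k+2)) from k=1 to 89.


Telescoping with gap 2: two head and two tail terms survive.
= (1 + 1/2) - (1/90 + 1/91)
= 3/2 - 1/90 - 1/91 = 6052/4095

Sum = 6052/4095


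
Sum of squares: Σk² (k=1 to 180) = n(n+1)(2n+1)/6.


n = 180
n(n+1)(2n+1)/6 = 180×181×361/6
= 11761380/6 = 1960230

Σk² = 1960230


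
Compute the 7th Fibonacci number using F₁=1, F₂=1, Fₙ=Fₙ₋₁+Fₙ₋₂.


Fibonacci sequence: 1, 1, 2, 3, 5, 8, 13
F(7) = 13

F(7) = 13


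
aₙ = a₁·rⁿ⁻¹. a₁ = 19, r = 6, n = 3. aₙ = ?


aₙ = a₁·r^(n-1)
= 19×6^2
= 19×36
= 684

a_3 = 684


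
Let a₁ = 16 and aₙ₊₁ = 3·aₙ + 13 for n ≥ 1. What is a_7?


Computing step by step:
a_1 = 16
a_2 = 61
a_3 = 196
a_4 = 601
a_5 = 1816
a_6 = 5461
a_7 = 16396


a_7 = 16396


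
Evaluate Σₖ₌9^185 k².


Σₖ₌9^185 k² = Σₖ₌₁^185 k² − Σₖ₌₁^8 k²
= 185·186·371/6 − 8·9·17/6
= 2127685 − 204 = 2127481

Σk² = 2127481


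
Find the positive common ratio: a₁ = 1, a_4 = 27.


r^(n-1) = aₙ/a₁
r^3 = 27/1 = 27
r = 27^(1/3)
= 3

r = 3


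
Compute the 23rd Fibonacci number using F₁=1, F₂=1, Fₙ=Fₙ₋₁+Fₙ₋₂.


Fibonacci sequence: 1, 1, 2, 3, 5, 8, 13, 21, 34, 55, 89, ...
F(23) = 28657

F(23) = 28657


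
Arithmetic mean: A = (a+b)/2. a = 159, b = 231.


AM = (159 + 231)/2 = 390/2 = 195

AM = 195


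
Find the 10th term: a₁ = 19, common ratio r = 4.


aₙ = a₁·r^(n-1)
= 19×4^9
= 19×262144
= 4980736

a_10 = 4980736


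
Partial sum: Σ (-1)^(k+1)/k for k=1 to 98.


S = 1 - 1/2 + 1/3 - 1/4 + 1/5 - 1/6 + 1/7 - 1/8 ± ...
= 0.6881
(Full series converges to +ln(2) ≈ +0.6931)

S_98 = 0.6881


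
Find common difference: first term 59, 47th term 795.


d = (aₙ - a₁)/(n-1)
= (795 - 59)/(47-1)
= 736/46 = 16

d = 16


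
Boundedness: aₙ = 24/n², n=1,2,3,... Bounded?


a₁ = 24, a₂ = 24/4, a₃ = 24/9, ...
0 < aₙ ≤ 24 for all n ≥ 1
The sequence IS bounded

Bounded (0 < aₙ ≤ 24)


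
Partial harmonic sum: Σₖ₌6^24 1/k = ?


Σₖ₌6^24 1/k = 1/6 + 1/7 + 1/8 + ... + 1/24
= 2663951683/1784742960
≈ 1.4926

Sum = 2663951683/1784742960 ≈ 1.4926


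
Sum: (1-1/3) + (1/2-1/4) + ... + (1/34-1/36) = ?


Telescoping with gap 2: two head and two tail terms survive.
= (1 + 1/2) - (1/35 + 1/36)
= 3/2 - 1/35 - 1/36 = 1819/1260

Sum = 1819/1260


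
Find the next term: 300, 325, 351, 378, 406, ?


Pattern: triangular numbers: n(n+1)/2
Terms: 300, 325, 351, 378, 406
Next term = 435

Next term = 435


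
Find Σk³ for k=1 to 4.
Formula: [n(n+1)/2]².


n(n+1)/2 = 4×5/2 = 10
Σk³ = 10² = 100

Σk³ = 100


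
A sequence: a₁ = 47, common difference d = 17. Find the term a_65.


aₙ = a₁ + (n-1)d
= 47 + (65-1)×17
= 47 + 1088
= 1135

a_65 = 1135


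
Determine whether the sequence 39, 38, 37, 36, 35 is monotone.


Differences: -1, -1, -1, -1
All differences < 0 → strictly DECREASING

Monotonically decreasing


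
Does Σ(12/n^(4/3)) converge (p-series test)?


p-series test: Σ c/n^p converges if p > 1, diverges if p ≤ 1 (constant c > 0 doesn't affect convergence).
p = 4/3
4/3 > 1 → CONVERGES

Converges (p = 4/3 > 1)


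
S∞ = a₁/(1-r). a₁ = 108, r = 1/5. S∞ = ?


S∞ = a₁/(1-r) = 108/(1 - 1/5)
= 108/(4/5)
= 135

S∞ = 135


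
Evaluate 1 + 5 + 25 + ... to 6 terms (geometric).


Sₙ = 1×(5^6 - 1)/(5 - 1)
= 1×(15625 - 1)/4
= 1×15624/4
= 3906

S_6 = 3906


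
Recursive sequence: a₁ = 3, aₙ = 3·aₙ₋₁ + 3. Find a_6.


Computing step by step:
a_1 = 3
a_2 = 12
a_3 = 39
a_4 = 120
a_5 = 363
a_6 = 1092


a_6 = 1092


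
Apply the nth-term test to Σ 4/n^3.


lim(n→∞) 4/n^3 = 0
lim aₙ = 0 → nth-term test is INCONCLUSIVE
(Need other tests; this is actually a convergent p-series with p=3 > 1)

Inconclusive (lim aₙ = 0; need another test)


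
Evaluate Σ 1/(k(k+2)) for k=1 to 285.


1/(k(k+2)) = (1/2)·(1/k - 1/(k+2)) (partial fractions)
Telescoping: Σ = (1/2)·(1 + 1/2 - 1/286 - 1/287) = 61275/82082

Sum = 61275/82082


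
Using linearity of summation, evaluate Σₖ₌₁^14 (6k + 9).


Σ(6k+9) = 6·Σk + 9·n
= 6·105 + 9·14
= 630 + 126 = 756

Σ = 756


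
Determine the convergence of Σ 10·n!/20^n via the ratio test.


aₙ = 10·n!/20^n
a_{n+1}/aₙ = (n+1)!/20^(n+1) × 20^n/n!  (constant 10 cancels)
= (n+1)/20
L = lim(n→∞) (n+1)/20 = ∞
L > 1 → series DIVERGES

Diverges (ratio test: L = ∞ > 1)


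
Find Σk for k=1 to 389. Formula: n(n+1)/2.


n(n+1)/2 = 389×390/2 = 151710/2 = 75855

Σk = 75855


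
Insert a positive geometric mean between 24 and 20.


GM = √(24×20) = √480 = 21.9089

GM = 21.9089


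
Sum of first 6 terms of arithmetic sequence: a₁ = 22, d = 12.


aₙ = 22 + (6-1)×12 = 82
Sₙ = n(a₁+aₙ)/2 = 6×(22+82)/2
= 6×104/2 = 312

S_6 = 312


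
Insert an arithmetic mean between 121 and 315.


AM = (121 + 315)/2 = 436/2 = 218

AM = 218


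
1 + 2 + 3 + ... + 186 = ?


n(n+1)/2 = 186×187/2 = 34782/2 = 17391

Σk = 17391


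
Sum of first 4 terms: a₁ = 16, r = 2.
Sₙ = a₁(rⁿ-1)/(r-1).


Sₙ = 16×(2^4 - 1)/(2 - 1)
= 16×(16 - 1)/1
= 16×15/1
= 240

S_4 = 240


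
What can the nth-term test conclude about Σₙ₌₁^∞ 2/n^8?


lim(n→∞) 2/n^8 = 0
lim aₙ = 0 → nth-term test is INCONCLUSIVE
(Need other tests; this is actually a convergent p-series with p=8 > 1)

Inconclusive (lim aₙ = 0; need another test)


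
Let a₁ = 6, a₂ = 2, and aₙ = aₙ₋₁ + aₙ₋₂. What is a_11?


Computing iteratively: 6, 2, 8, 10, 18, 28, 46, 74, 120, 194, 314
a_11 = 314

a_11 = 314


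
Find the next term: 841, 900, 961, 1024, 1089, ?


Pattern: perfect squares: n²
Terms: 841, 900, 961, 1024, 1089
Next term = 1156

Next term = 1156


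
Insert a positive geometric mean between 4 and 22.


GM = √(4×22) = √88 = 9.3808

GM = 9.3808


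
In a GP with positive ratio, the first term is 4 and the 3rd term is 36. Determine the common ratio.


r^(n-1) = aₙ/a₁
r^2 = 36/4 = 9
r = 9^(1/2)
= ±3; taking r > 0 gives r = 3

r = 3


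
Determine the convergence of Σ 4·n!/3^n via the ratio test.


aₙ = 4·n!/3^n
a_{n+1}/aₙ = (n+1)!/3^(n+1) × 3^n/n!  (constant 4 cancels)
= (n+1)/3
L = lim(n→∞) (n+1)/3 = ∞
L > 1 → series DIVERGES

Diverges (ratio test: L = ∞ > 1)


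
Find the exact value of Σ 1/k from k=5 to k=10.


Σₖ₌5^10 1/k = 1/5 + 1/6 + 1/7 + 1/8 + 1/9 + 1/10
= 2131/2520
≈ 0.8456

Sum = 2131/2520 ≈ 0.8456


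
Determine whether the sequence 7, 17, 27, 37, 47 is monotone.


Differences: 10, 10, 10, 10
All differences > 0 → strictly INCREASING

Monotonically increasing


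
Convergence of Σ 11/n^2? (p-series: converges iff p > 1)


p-series test: Σ c/n^p converges if p > 1, diverges if p ≤ 1 (constant c > 0 doesn't affect convergence).
p = 2
2 > 1 → CONVERGES

Converges (p = 2 > 1)


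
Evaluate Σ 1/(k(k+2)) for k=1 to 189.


1/(k(k+2)) = (1/2)·(1/k - 1/(k+2)) (partial fractions)
Telescoping: Σ = (1/2)·(1 + 1/2 - 1/190 - 1/191) = 27027/36290

Sum = 27027/36290


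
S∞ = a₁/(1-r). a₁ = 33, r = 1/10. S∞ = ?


S∞ = a₁/(1-r) = 33/(1 - 1/10)
= 33/(9/10)
= 110/3

S∞ = 110/3


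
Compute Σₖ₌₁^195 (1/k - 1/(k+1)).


Telescoping: adjacent terms cancel.
= 1/1 - 1/196
= 1 - 1/196 = 195/196

Sum = 195/196


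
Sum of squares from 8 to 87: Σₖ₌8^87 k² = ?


Σₖ₌8^87 k² = Σₖ₌₁^87 k² − Σₖ₌₁^7 k²
= 87·88·175/6 − 7·8·15/6
= 223300 − 140 = 223160

Σk² = 223160


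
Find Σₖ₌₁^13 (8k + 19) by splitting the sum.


Σ(8k+19) = 8·Σk + 19·n
= 8·91 + 19·13
= 728 + 247 = 975

Σ = 975


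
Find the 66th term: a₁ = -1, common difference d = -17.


aₙ = a₁ + (n-1)d
= -1 + (66-1)×-17
= -1 - 1105
= -1106

a_66 = -1106


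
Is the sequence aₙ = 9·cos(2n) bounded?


For all n, -1 ≤ cos(2n) ≤ 1, so -9 ≤ 9·cos(2n) ≤ 9
Lower bound: -9, Upper bound: 9
The sequence IS bounded

Bounded (-9 ≤ aₙ ≤ 9)


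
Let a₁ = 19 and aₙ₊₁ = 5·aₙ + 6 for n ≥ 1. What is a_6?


Computing step by step:
a_1 = 19
a_2 = 101
a_3 = 511
a_4 = 2561
a_5 = 12811
a_6 = 64061


a_6 = 64061


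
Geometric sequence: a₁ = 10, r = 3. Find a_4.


aₙ = a₁·r^(n-1)
= 10×3^3
= 10×27
= 270

a_4 = 270


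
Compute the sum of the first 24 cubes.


n(n+1)/2 = 24×25/2 = 300
Σk³ = 300² = 90000

Σk³ = 90000


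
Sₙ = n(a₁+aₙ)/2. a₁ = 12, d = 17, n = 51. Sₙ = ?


aₙ = 12 + (51-1)×17 = 862
Sₙ = n(a₁+aₙ)/2 = 51×(12+862)/2
= 51×874/2 = 22287

S_51 = 22287


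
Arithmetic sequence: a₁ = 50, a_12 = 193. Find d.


d = (aₙ - a₁)/(n-1)
= (193 - 50)/(12-1)
= 143/11 = 13

d = 13


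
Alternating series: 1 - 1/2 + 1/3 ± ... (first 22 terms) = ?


S = 1 - 1/2 + 1/3 - 1/4 + 1/5 - 1/6 + 1/7 - 1/8 ± ...
= 0.6709
(Full series converges to +ln(2) ≈ +0.6931)

S_22 = 0.6709


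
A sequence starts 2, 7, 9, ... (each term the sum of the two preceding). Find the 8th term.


Computing iteratively: 2, 7, 9, 16, 25, 41, 66, 107
a_8 = 107

a_8 = 107


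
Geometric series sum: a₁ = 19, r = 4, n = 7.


Sₙ = 19×(4^7 - 1)/(4 - 1)
= 19×(16384 - 1)/3
= 19×16383/3
= 103759

S_7 = 103759


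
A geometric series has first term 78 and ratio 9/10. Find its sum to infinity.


S∞ = a₁/(1-r) = 78/(1 - 9/10)
= 78/(1/10)
= 780

S∞ = 780


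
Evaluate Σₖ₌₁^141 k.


n(n+1)/2 = 141×142/2 = 20022/2 = 10011

Σk = 10011


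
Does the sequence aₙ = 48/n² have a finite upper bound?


a₁ = 48, a₂ = 48/4, a₃ = 48/9, ...
0 < aₙ ≤ 48 for all n ≥ 1
The sequence IS bounded

Bounded (0 < aₙ ≤ 48)


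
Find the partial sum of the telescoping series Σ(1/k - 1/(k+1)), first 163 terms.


Telescoping: adjacent terms cancel.
= 1/1 - 1/164
= 1 - 1/164 = 163/164

Sum = 163/164


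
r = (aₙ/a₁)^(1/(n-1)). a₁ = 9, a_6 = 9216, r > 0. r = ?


r^(n-1) = aₙ/a₁
r^5 = 9216/9 = 1024
r = 1024^(1/5)
= 4

r = 4


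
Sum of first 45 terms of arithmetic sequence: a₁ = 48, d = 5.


aₙ = 48 + (45-1)×5 = 268
Sₙ = n(a₁+aₙ)/2 = 45×(48+268)/2
= 45×316/2 = 7110

S_45 = 7110


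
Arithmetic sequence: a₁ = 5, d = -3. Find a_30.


aₙ = a₁ + (n-1)d
= 5 + (30-1)×-3
= 5 - 87
= -82

a_30 = -82


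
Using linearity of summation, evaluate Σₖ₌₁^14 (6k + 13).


Σ(6k+13) = 6·Σk + 13·n
= 6·105 + 13·14
= 630 + 182 = 812

Σ = 812


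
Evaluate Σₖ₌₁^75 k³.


n(n+1)/2 = 75×76/2 = 2850
Σk³ = 2850² = 8122500

Σk³ = 8122500


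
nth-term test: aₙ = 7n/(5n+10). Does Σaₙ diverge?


lim(n→∞) 7n/(5n+10) = 7/5 = 7/5  (divide numerator and denominator by n)
lim aₙ = 7/5 ≠ 0 → series DIVERGES

Diverges (lim aₙ = 7/5 ≠ 0)


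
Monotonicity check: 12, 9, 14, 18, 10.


Differences: -3, 5, 4, -8
Difference at position 2 is +5 (> 0) but position 1 is -3 (< 0) — sequence both rises and falls
→ NOT monotonic

Not monotonic


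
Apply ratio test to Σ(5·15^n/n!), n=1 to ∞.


aₙ = 5·15^n/n!
a_{n+1}/aₙ = 15^(n+1)/(n+1)! × n!/15^n  (constant 5 cancels)
= 15/(n+1)
L = lim(n→∞) 15/(n+1) = 0
L < 1 → series CONVERGES

Converges (ratio test: L = 0 < 1)


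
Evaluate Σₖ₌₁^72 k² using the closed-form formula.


n = 72
n(n+1)(2n+1)/6 = 72×73×145/6
= 762120/6 = 127020

Σk² = 127020


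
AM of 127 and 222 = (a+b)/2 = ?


AM = (127 + 222)/2 = 349/2 = 174.5

AM = 174.5


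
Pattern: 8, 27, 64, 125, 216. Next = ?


Pattern: perfect cubes: n³
Terms: 8, 27, 64, 125, 216
Next term = 343

Next term = 343


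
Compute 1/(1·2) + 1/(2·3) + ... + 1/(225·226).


1/(k(k+1)) = 1/k - 1/(k+1) (partial fractions)
Telescoping: Σ = 1 - 1/226 = 225/226

Sum = 225/226


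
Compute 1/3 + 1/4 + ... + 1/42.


Σₖ₌3^42 1/k = 1/3 + 1/4 + 1/5 + ... + 1/42
= 8041906695706619/2844937529085600
≈ 2.8267

Sum = 8041906695706619/2844937529085600 ≈ 2.8267


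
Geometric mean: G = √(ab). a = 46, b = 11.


GM = √(46×11) = √506 = 22.4944

GM = 22.4944


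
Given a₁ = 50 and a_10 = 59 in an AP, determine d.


d = (aₙ - a₁)/(n-1)
= (59 - 50)/(10-1)
= 9/9 = 1

d = 1


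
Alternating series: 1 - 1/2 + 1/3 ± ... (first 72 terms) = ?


S = 1 - 1/2 + 1/3 - 1/4 + 1/5 - 1/6 + 1/7 - 1/8 ± ...
= 0.6863
(Full series converges to +ln(2) ≈ +0.6931)

S_72 = 0.6863


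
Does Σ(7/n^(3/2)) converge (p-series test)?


p-series test: Σ c/n^p converges if p > 1, diverges if p ≤ 1 (constant c > 0 doesn't affect convergence).
p = 3/2
3/2 > 1 → CONVERGES

Converges (p = 3/2 > 1)


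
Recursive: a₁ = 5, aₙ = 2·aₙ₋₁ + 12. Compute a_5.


Computing step by step:
a_1 = 5
a_2 = 22
a_3 = 56
a_4 = 124
a_5 = 260


a_5 = 260


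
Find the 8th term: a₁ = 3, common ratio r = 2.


aₙ = a₁·r^(n-1)
= 3×2^7
= 3×128
= 384

a_8 = 384


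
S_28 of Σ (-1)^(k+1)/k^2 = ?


S = 1 - 1/4 + 1/9 - 1/16 + 1/25 - 1/36 + 1/49 - 1/64 ± ...
= 0.8219
(Full series converges to +π²/12 ≈ +0.8225)

S_28 = 0.8219


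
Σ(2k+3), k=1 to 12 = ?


Σ(2k+3) = 2·Σk + 3·n
= 2·78 + 3·12
= 156 + 36 = 192

Σ = 192


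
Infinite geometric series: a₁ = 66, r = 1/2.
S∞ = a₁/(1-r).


S∞ = a₁/(1-r) = 66/(1 - 1/2)
= 66/(1/2)
= 132

S∞ = 132


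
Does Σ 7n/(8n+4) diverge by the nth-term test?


lim(n→∞) 7n/(8n+4) = 7/8 = 7/8  (divide numerator and denominator by n)
lim aₙ = 7/8 ≠ 0 → series DIVERGES

Diverges (lim aₙ = 7/8 ≠ 0)


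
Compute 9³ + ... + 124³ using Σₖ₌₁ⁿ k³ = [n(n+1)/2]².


Σₖ₌9^124 k³ = [124·125/2]² − [8·9/2]²
= 60062500 − 1296 = 60061204

Σk³ = 60061204


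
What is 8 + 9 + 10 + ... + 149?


Σₖ₌8^149 k = Σₖ₌₁^149 k − Σₖ₌₁^7 k
= 149·150/2 − 7·8/2
= 11175 − 28 = 11147

Σk = 11147


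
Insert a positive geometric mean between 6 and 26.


GM = √(6×26) = √156 = 12.49

GM = 12.49


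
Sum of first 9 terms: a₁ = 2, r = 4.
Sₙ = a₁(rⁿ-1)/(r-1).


Sₙ = 2×(4^9 - 1)/(4 - 1)
= 2×(262144 - 1)/3
= 2×262143/3
= 174762

S_9 = 174762


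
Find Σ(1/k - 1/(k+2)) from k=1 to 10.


Telescoping with gap 2: two head and two tail terms survive.
= (1 + 1/2) - (1/11 + 1/12)
= 3/2 - 1/11 - 1/12 = 175/132

Sum = 175/132


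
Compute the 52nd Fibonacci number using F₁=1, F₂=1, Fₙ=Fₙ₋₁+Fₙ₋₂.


Fibonacci sequence: 1, 1, 2, 3, 5, 8, 13, 21, 34, 55, 89, ...
F(52) = 32951280099

F(52) = 32951280099


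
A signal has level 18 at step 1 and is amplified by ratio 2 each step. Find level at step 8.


aₙ = a₁·r^(n-1)
= 18×2^7
= 18×128
= 2304

a_8 = 2304


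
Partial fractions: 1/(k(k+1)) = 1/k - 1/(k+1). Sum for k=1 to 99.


1/(k(k+1)) = 1/k - 1/(k+1) (partial fractions)
Telescoping: Σ = 1 - 1/100 = 99/100

Sum = 99/100


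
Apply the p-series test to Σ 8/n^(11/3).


p-series test: Σ c/n^p converges if p > 1, diverges if p ≤ 1 (constant c > 0 doesn't affect convergence).
p = 11/3
11/3 > 1 → CONVERGES

Converges (p = 11/3 > 1)


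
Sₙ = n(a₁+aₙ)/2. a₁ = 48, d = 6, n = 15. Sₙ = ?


aₙ = 48 + (15-1)×6 = 132
Sₙ = n(a₁+aₙ)/2 = 15×(48+132)/2
= 15×180/2 = 1350

S_15 = 1350


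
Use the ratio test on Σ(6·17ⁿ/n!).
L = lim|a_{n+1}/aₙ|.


aₙ = 6·17^n/n!
a_{n+1}/aₙ = 17^(n+1)/(n+1)! × n!/17^n  (constant 6 cancels)
= 17/(n+1)
L = lim(n→∞) 17/(n+1) = 0
L < 1 → series CONVERGES

Converges (ratio test: L = 0 < 1)


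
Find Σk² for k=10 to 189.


Σₖ₌10^189 k² = Σₖ₌₁^189 k² − Σₖ₌₁^9 k²
= 189·190·379/6 − 9·10·19/6
= 2268315 − 285 = 2268030

Σk² = 2268030


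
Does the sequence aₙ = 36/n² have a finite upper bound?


a₁ = 36, a₂ = 36/4, a₃ = 36/9, ...
0 < aₙ ≤ 36 for all n ≥ 1
The sequence IS bounded

Bounded (0 < aₙ ≤ 36)


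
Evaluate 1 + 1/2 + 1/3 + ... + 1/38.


H_38 = 1/1 + 1/2 + 1/3 + ... + 1/38
= 2053580969474233/485721041551200
≈ 4.2279

H_38 = 2053580969474233/485721041551200 ≈ 4.2279


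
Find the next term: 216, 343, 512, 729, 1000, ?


Pattern: perfect cubes: n³
Terms: 216, 343, 512, 729, 1000
Next term = 1331

Next term = 1331


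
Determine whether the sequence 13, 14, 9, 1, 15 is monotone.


Differences: 1, -5, -8, 14
Difference at position 1 is +1 (> 0) but position 2 is -5 (< 0) — sequence both rises and falls
→ NOT monotonic

Not monotonic


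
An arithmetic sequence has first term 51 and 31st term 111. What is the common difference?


d = (aₙ - a₁)/(n-1)
= (111 - 51)/(31-1)
= 60/30 = 2

d = 2


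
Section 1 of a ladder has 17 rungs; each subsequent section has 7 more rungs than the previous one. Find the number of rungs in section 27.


aₙ = a₁ + (n-1)d
= 17 + (27-1)×7
= 17 + 182
= 199

a_27 = 199


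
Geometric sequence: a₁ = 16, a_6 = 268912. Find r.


r^(n-1) = aₙ/a₁
r^5 = 268912/16 = 16807
r = 16807^(1/5)
= 7

r = 7


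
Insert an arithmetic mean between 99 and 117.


AM = (99 + 117)/2 = 216/2 = 108

AM = 108


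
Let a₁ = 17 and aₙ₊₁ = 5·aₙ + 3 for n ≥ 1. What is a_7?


Computing step by step:
a_1 = 17
a_2 = 88
a_3 = 443
a_4 = 2218
a_5 = 11093
a_6 = 55468
a_7 = 277343


a_7 = 277343


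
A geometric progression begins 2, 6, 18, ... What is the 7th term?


aₙ = a₁·r^(n-1)
= 2×3^6
= 2×729
= 1458

a_7 = 1458


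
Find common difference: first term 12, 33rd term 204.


d = (aₙ - a₁)/(n-1)
= (204 - 12)/(33-1)
= 192/32 = 6

d = 6


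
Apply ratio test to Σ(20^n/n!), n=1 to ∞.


aₙ = 20^n/n!
a_{n+1}/aₙ = 20^(n+1)/(n+1)! × n!/20^n
= 20/(n+1)
L = lim(n→∞) 20/(n+1) = 0
L < 1 → series CONVERGES

Converges (ratio test: L = 0 < 1)


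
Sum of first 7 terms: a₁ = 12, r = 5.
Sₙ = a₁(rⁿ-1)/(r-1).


Sₙ = 12×(5^7 - 1)/(5 - 1)
= 12×(78125 - 1)/4
= 12×78124/4
= 234372

S_7 = 234372


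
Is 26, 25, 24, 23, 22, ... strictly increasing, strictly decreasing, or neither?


Differences: -1, -1, -1, -1
All differences < 0 → strictly DECREASING

Monotonically decreasing


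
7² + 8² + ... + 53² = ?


Σₖ₌7^53 k² = Σₖ₌₁^53 k² − Σₖ₌₁^6 k²
= 53·54·107/6 − 6·7·13/6
= 51039 − 91 = 50948

Σk² = 50948


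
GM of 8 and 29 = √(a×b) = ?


GM = √(8×29) = √232 = 15.2315

GM = 15.2315


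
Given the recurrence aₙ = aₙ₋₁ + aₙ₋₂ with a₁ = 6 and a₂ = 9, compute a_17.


Computing iteratively: 6, 9, 15, 24, 39, 63, 102, 165, 267, 432, 699, 1131, ...
a_17 = 12543

a_17 = 12543


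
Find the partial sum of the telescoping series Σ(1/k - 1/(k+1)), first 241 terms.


Telescoping: adjacent terms cancel.
= 1/1 - 1/242
= 1 - 1/242 = 241/242

Sum = 241/242


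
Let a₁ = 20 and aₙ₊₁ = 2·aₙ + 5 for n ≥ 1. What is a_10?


Computing step by step:
a_1 = 20
a_2 = 45
a_3 = 95
a_4 = 195
a_5 = 395
a_6 = 795
a_7 = 1595
a_8 = 3195
a_9 = 6395
a_10 = 12795


a_10 = 12795


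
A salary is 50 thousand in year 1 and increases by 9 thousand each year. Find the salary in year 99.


aₙ = a₁ + (n-1)d
= 50 + (99-1)×9
= 50 + 882
= 932

a_99 = 932


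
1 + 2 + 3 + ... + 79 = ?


n(n+1)/2 = 79×80/2 = 6320/2 = 3160

Σk = 3160


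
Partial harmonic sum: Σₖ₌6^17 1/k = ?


Σₖ₌6^17 1/k = 1/6 + 1/7 + 1/8 + ... + 1/17
= 2833255/2450448
≈ 1.1562

Sum = 2833255/2450448 ≈ 1.1562


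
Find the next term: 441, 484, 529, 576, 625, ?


Pattern: perfect squares: n²
Terms: 441, 484, 529, 576, 625
Next term = 676

Next term = 676


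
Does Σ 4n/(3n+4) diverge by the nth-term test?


lim(n→∞) 4n/(3n+4) = 4/3 = 4/3  (divide numerator and denominator by n)
lim aₙ = 4/3 ≠ 0 → series DIVERGES

Diverges (lim aₙ = 4/3 ≠ 0)


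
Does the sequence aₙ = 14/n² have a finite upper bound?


a₁ = 14, a₂ = 14/4, a₃ = 14/9, ...
0 < aₙ ≤ 14 for all n ≥ 1
The sequence IS bounded

Bounded (0 < aₙ ≤ 14)


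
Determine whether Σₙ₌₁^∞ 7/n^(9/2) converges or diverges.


p-series test: Σ c/n^p converges if p > 1, diverges if p ≤ 1 (constant c > 0 doesn't affect convergence).
p = 9/2
9/2 > 1 → CONVERGES

Converges (p = 9/2 > 1)


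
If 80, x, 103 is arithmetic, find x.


AM = (80 + 103)/2 = 183/2 = 91.5

AM = 91.5


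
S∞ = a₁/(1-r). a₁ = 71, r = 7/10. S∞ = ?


S∞ = a₁/(1-r) = 71/(1 - 7/10)
= 71/(3/10)
= 710/3

S∞ = 710/3


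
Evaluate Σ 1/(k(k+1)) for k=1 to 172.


1/(k(k+1)) = 1/k - 1/(k+1) (partial fractions)
Telescoping: Σ = 1 - 1/173 = 172/173

Sum = 172/173


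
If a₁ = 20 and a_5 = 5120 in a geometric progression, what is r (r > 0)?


r^(n-1) = aₙ/a₁
r^4 = 5120/20 = 256
r = 256^(1/4)
= ±4; taking r > 0 gives r = 4

r = 4


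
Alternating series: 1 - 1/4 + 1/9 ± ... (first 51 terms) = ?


S = 1 - 1/4 + 1/9 - 1/16 + 1/25 - 1/36 + 1/49 - 1/64 ± ...
= 0.8227
(Full series converges to +π²/12 ≈ +0.8225)

S_51 = 0.8227


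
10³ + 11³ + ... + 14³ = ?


Σₖ₌10^14 k³ = [14·15/2]² − [9·10/2]²
= 11025 − 2025 = 9000

Σk³ = 9000


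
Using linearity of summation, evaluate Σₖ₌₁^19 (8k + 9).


Σ(8k+9) = 8·Σk + 9·n
= 8·190 + 9·19
= 1520 + 171 = 1691

Σ = 1691


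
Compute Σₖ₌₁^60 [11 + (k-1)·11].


aₙ = 11 + (60-1)×11 = 660
Sₙ = n(a₁+aₙ)/2 = 60×(11+660)/2
= 60×671/2 = 20130

S_60 = 20130


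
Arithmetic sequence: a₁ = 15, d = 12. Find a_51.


aₙ = a₁ + (n-1)d
= 15 + (51-1)×12
= 15 + 600
= 615

a_51 = 615


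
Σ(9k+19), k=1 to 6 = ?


Σ(9k+19) = 9·Σk + 19·n
= 9·21 + 19·6
= 189 + 114 = 303

Σ = 303


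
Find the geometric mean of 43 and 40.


GM = √(43×40) = √1720 = 41.4729

GM = 41.4729


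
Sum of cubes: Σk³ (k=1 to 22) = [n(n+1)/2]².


n(n+1)/2 = 22×23/2 = 253
Σk³ = 253² = 64009

Σk³ = 64009


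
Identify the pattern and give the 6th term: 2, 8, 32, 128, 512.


Pattern: geometric (r=4)
Terms: 2, 8, 32, 128, 512
Next term = 2048

Next term = 2048


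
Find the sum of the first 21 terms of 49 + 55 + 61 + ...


aₙ = 49 + (21-1)×6 = 169
Sₙ = n(a₁+aₙ)/2 = 21×(49+169)/2
= 21×218/2 = 2289

S_21 = 2289


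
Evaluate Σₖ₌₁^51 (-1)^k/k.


S = -1 + 1/2 - 1/3 + 1/4 - 1/5 + 1/6 - 1/7 + 1/8 ± ...
= -0.7029
(Full series converges to -ln(2) ≈ -0.6931)

S_51 = -0.7029


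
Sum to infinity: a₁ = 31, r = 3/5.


S∞ = a₁/(1-r) = 31/(1 - 3/5)
= 31/(2/5)
= 155/2

S∞ = 155/2


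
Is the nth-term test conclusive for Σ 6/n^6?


lim(n→∞) 6/n^6 = 0
lim aₙ = 0 → nth-term test is INCONCLUSIVE
(Need other tests; this is actually a convergent p-series with p=6 > 1)

Inconclusive (lim aₙ = 0; need another test)


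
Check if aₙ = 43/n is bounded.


a₁ = 43, a₂ = 43/2, a₃ = 43/3, ...
0 < aₙ ≤ 43 for all n ≥ 1
Lower bound: 0, Upper bound: 43
The sequence IS bounded

Bounded (0 < aₙ ≤ 43)


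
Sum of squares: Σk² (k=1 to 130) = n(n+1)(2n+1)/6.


n = 130
n(n+1)(2n+1)/6 = 130×131×261/6
= 4444830/6 = 740805

Σk² = 740805


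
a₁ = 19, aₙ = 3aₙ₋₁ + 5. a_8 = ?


Computing step by step:
a_1 = 19
a_2 = 62
a_3 = 191
a_4 = 578
a_5 = 1739
a_6 = 5222
a_7 = 15671
a_8 = 47018


a_8 = 47018


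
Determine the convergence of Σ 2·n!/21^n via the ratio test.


aₙ = 2·n!/21^n
a_{n+1}/aₙ = (n+1)!/21^(n+1) × 21^n/n!  (constant 2 cancels)
= (n+1)/21
L = lim(n→∞) (n+1)/21 = ∞
L > 1 → series DIVERGES

Diverges (ratio test: L = ∞ > 1)


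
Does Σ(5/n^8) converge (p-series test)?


p-series test: Σ c/n^p converges if p > 1, diverges if p ≤ 1 (constant c > 0 doesn't affect convergence).
p = 8
8 > 1 → CONVERGES

Converges (p = 8 > 1)


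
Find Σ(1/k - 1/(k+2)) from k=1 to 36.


Telescoping with gap 2: two head and two tail terms survive.
= (1 + 1/2) - (1/37 + 1/38)
= 3/2 - 1/37 - 1/38 = 1017/703

Sum = 1017/703
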